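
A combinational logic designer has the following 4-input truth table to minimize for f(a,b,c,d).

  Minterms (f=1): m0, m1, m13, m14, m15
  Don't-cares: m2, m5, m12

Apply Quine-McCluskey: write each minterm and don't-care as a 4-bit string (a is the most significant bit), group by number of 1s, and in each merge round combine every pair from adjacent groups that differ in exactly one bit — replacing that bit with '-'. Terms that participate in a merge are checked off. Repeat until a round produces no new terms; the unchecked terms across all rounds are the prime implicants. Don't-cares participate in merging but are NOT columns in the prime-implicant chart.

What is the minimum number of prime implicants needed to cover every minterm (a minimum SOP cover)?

2

Round 0: 0000✓ 0001✓ 0010✓ 0101✓ 1100✓ 1101✓ 1110✓ 1111✓
Round 1: -101 0-01 00-0 000- 11-0✓ 11-1✓ 110-✓ 111-✓
Round 2: 11--
PIs = {-101, 0-01, 00-0, 000-, 11--}
Coverage chart:
  m0: 00-0,000-
  m1: 0-01,000-
  m13: -101,11--
  m14: 11-- ←essential
  m15: 11-- ←essential
Essential: 11--
Petrick residual → 000-
Min cover (2 terms): a'b'c' + ab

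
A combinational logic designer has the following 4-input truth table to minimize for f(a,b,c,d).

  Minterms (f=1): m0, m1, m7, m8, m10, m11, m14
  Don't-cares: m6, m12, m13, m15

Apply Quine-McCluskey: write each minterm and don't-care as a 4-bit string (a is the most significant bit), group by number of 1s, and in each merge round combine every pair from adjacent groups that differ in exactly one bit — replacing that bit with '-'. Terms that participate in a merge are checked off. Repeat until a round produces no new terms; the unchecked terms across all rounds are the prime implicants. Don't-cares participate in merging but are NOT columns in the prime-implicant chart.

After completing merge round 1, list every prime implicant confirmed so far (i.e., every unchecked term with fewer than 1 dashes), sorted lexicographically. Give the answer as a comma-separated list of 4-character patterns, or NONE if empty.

Round 0: 0000✓ 0001✓ 0110✓ 0111✓ 1000✓ 1010✓ 1011✓ 1100✓ 1101✓ 1110✓ 1111✓
Round 1: -000 -110✓ -111✓ 000- 011-✓ 1-00✓ 1-10✓ 1-11✓ 10-0✓ 101-✓ 11-0✓ 11-1✓ 110-✓ 111-✓
Round 2: -11- 1--0 1-1- 11--
PIs = {-000, -11-, 000-, 1--0, 1-1-, 11--}

NONE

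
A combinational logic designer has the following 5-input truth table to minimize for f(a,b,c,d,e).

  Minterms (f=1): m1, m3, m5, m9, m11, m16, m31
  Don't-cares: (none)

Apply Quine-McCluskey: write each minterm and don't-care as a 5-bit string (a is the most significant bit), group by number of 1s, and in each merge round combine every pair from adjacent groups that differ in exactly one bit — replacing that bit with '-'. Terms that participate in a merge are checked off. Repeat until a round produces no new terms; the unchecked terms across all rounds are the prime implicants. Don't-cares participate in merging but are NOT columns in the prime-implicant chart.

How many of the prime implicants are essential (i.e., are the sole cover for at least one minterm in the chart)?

4

Round 0: 00001✓ 00011✓ 00101✓ 01001✓ 01011✓ 10000 11111
Round 1: 0-001✓ 0-011✓ 00-01 000-1✓ 010-1✓
Round 2: 0-0-1
PIs = {0-0-1, 00-01, 10000, 11111}
Coverage chart:
  m1: 0-0-1,00-01
  m3: 0-0-1 ←essential
  m5: 00-01 ←essential
  m9: 0-0-1 ←essential
  m11: 0-0-1 ←essential
  m16: 10000 ←essential
  m31: 11111 ←essential
Essential: 0-0-1, 00-01, 10000, 11111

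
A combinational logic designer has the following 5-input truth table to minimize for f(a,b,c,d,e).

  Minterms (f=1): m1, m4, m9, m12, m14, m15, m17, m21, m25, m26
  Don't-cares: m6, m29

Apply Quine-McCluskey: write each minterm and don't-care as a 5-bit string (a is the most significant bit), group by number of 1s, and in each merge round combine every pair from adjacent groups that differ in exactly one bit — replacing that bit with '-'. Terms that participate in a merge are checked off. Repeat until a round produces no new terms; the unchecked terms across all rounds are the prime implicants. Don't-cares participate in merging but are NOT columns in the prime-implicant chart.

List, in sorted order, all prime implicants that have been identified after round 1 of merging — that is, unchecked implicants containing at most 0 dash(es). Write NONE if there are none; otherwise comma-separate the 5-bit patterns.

11010

[col 0] 00001*, 00100*, 00110*, 01001*, 01100*, 01110*, 01111*, 10001*, 10101*, 11001*, 11010, 11101*
[col 1] -0001*, -1001*, 0-001*, 0-100*, 0-110*, 001-0*, 011-0*, 0111-, 1-001*, 1-101*, 10-01*, 11-01*
[col 2] --001, 0-1-0, 1--01
Prime implicants: --001, 0-1-0, 0111-, 1--01, 11010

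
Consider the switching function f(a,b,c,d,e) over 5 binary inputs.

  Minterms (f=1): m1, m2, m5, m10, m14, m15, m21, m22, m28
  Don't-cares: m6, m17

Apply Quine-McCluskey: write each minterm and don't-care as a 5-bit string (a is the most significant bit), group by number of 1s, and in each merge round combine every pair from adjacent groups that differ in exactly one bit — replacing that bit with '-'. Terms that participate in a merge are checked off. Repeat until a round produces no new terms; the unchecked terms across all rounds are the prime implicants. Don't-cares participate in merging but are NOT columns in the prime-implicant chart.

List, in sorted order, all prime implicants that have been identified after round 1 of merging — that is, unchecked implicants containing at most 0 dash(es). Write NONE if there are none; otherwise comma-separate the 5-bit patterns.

11100

[col 0] 00001*, 00010*, 00101*, 00110*, 01010*, 01110*, 01111*, 10001*, 10101*, 10110*, 11100
[col 1] -0001*, -0101*, -0110, 0-010*, 0-110*, 00-01*, 00-10*, 01-10*, 0111-, 10-01*
[col 2] -0-01, 0--10
Prime implicants: -0-01, -0110, 0--10, 0111-, 11100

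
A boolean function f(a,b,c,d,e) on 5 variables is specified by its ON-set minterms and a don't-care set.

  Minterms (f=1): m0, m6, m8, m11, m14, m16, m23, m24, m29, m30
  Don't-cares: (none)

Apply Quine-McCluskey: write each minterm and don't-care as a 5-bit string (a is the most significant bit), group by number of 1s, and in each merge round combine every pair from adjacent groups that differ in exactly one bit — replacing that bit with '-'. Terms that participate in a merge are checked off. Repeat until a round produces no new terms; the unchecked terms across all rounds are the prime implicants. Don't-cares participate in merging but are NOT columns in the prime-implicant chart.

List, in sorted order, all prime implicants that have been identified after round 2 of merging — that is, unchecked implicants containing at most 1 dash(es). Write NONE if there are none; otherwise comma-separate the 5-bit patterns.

-1110, 0-110, 01011, 10111, 11101

Round 0: 00000✓ 00110✓ 01000✓ 01011 01110✓ 10000✓ 10111 11000✓ 11101 11110✓
Round 1: -0000✓ -1000✓ -1110 0-000✓ 0-110 1-000✓
Round 2: --000
PIs = {--000, -1110, 0-110, 01011, 10111, 11101}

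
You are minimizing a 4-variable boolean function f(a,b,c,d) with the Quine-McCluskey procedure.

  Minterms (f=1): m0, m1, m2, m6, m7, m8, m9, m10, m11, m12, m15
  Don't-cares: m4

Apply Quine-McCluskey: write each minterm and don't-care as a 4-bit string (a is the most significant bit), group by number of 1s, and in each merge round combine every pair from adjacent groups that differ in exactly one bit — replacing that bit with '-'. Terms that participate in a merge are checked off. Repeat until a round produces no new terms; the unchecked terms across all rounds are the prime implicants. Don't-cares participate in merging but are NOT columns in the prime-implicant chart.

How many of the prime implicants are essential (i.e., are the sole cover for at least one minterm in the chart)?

Round 0: 0000✓ 0001✓ 0010✓ 0100✓ 0110✓ 0111✓ 1000✓ 1001✓ 1010✓ 1011✓ 1100✓ 1111✓
Round 1: -000✓ -001✓ -010✓ -100✓ -111 0-00✓ 0-10✓ 00-0✓ 000-✓ 01-0✓ 011- 1-00✓ 1-11 10-0✓ 10-1✓ 100-✓ 101-✓
Round 2: --00 -0-0 -00- 0--0 10--
PIs = {--00, -0-0, -00-, -111, 0--0, 011-, 1-11, 10--}
Coverage chart:
  m0: --00,-0-0,-00-,0--0
  m1: -00- ←essential
  m2: -0-0,0--0
  m6: 0--0,011-
  m7: -111,011-
  m8: --00,-0-0,-00-,10--
  m9: -00-,10--
  m10: -0-0,10--
  m11: 1-11,10--
  m12: --00 ←essential
  m15: -111,1-11
Essential: --00, -00-

2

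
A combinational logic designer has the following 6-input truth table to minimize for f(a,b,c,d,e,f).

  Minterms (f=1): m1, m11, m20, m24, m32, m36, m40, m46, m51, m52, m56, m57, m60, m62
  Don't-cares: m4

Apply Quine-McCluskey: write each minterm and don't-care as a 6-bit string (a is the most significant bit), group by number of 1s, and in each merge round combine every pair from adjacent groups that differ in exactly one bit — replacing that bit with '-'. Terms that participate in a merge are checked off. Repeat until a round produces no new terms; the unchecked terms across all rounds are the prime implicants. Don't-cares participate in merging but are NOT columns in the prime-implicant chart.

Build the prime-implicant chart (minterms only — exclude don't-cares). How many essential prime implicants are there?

[col 0] 000001, 000100*, 001011, 010100*, 011000*, 100000*, 100100*, 101000*, 101110*, 110011, 110100*, 111000*, 111001*, 111100*, 111110*
[col 1] -00100*, -10100*, -11000, 0-0100*, 1-0100*, 1-1000, 1-1110, 10-000, 100-00, 11-100, 111-00, 11100-, 1111-0
[col 2] --0100
Prime implicants: --0100, -11000, 000001, 001011, 1-1000, 1-1110, 10-000, 100-00, 11-100, 110011, 111-00, 11100-, 1111-0
PI chart (minterm → PIs covering it):
  1 | 000001  (sole → essential)
  11 | 001011  (sole → essential)
  20 | --0100  (sole → essential)
  24 | -11000  (sole → essential)
  32 | 10-000,100-00
  36 | --0100,100-00
  40 | 1-1000,10-000
  46 | 1-1110  (sole → essential)
  51 | 110011  (sole → essential)
  52 | --0100,11-100
  56 | -11000,1-1000,111-00,11100-
  57 | 11100-  (sole → essential)
  60 | 11-100,111-00,1111-0
  62 | 1-1110,1111-0
Essential prime implicants: --0100, -11000, 000001, 001011, 1-1110, 110011, 11100-

7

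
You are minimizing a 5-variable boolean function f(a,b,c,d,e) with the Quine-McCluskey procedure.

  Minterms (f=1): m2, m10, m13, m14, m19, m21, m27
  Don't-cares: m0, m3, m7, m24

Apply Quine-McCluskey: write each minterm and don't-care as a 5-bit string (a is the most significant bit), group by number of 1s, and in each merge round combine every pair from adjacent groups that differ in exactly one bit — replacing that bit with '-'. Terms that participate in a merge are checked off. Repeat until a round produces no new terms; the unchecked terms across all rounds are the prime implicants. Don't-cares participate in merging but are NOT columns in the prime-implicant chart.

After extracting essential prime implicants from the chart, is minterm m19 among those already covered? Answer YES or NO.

size-2^0 implicants → 00000(✓)  00010(✓)  00011(✓)  00111(✓)  01010(✓)  01101  01110(✓)  10011(✓)  10101  11000  11011(✓)
size-2^1 implicants → -0011  0-010  00-11  000-0  0001-  01-10  1-011
Unchecked terms (primes): -0011, 0-010, 00-11, 000-0, 0001-, 01-10, 01101, 1-011, 10101, 11000
Minterm coverage:
  m2 ⊆ 0-010,000-0,0001-
  m10 ⊆ 0-010,01-10
  m13 ⊆ 01101 [E]
  m14 ⊆ 01-10 [E]
  m19 ⊆ -0011,1-011
  m21 ⊆ 10101 [E]
  m27 ⊆ 1-011 [E]
E = {01-10, 01101, 1-011, 10101}

YES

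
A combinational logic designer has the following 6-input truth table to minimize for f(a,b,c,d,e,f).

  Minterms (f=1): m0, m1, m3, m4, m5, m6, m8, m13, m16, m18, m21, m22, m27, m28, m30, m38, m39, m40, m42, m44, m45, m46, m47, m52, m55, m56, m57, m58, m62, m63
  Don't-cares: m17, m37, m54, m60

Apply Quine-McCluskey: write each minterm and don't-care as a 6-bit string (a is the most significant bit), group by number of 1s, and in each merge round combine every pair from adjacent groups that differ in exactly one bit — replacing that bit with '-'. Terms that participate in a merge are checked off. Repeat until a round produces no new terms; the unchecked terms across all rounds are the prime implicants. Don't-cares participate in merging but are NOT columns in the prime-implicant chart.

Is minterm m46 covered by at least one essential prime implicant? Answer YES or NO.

YES

size-2^0 implicants → 000000(✓)  000001(✓)  000011(✓)  000100(✓)  000101(✓)  000110(✓)  001000(✓)  001101(✓)  010000(✓)  010001(✓)  010010(✓)  010101(✓)  010110(✓)  011011  011100(✓)  011110(✓)  100101(✓)  100110(✓)  100111(✓)  101000(✓)  101010(✓)  101100(✓)  101101(✓)  101110(✓)  101111(✓)  110100(✓)  110110(✓)  110111(✓)  111000(✓)  111001(✓)  111010(✓)  111100(✓)  111110(✓)  111111(✓)
size-2^1 implicants → -00101(✓)  -00110(✓)  -01000  -01101(✓)  -10110(✓)  -11100(✓)  -11110(✓)  0-0000(✓)  0-0001(✓)  0-0101(✓)  0-0110(✓)  00-000  00-101(✓)  000-00(✓)  000-01(✓)  0000-1  00000-(✓)  0001-0  00010-(✓)  01-110(✓)  010-01(✓)  010-10  0100-0  01000-(✓)  0111-0(✓)  1-0110(✓)  1-0111(✓)  1-1000(✓)  1-1010(✓)  1-1100(✓)  1-1110(✓)  1-1111(✓)  10-101(✓)  10-110(✓)  10-111(✓)  1001-1(✓)  10011-(✓)  101-00(✓)  101-10(✓)  1010-0(✓)  1011-0(✓)  1011-1(✓)  10110-(✓)  10111-(✓)  11-100(✓)  11-110(✓)  11-111(✓)  1101-0(✓)  11011-(✓)  111-00(✓)  111-10(✓)  1110-0(✓)  11100-  1111-0(✓)  11111-(✓)
size-2^2 implicants → --0110  -0-101  -1-110  -111-0  0-0-01  0-000-  000-0-  1--110(✓)  1--111(✓)  1-011-(✓)  1-1-00(✓)  1-1-10(✓)  1-10-0(✓)  1-11-0(✓)  1-111-(✓)  10-1-1  10-11-(✓)  101--0(✓)  1011--  11-1-0  11-11-(✓)  111--0(✓)
size-2^3 implicants → 1--11-  1-1--0
Unchecked terms (primes): --0110, -0-101, -01000, -1-110, -111-0, 0-0-01, 0-000-, 00-000, 000-0-, 0000-1, 0001-0, 010-10, 0100-0, 011011, 1--11-, 1-1--0, 10-1-1, 1011--, 11-1-0, 11100-
Minterm coverage:
  m0 ⊆ 0-000-,00-000,000-0-
  m1 ⊆ 0-0-01,0-000-,000-0-,0000-1
  m3 ⊆ 0000-1 [E]
  m4 ⊆ 000-0-,0001-0
  m5 ⊆ -0-101,0-0-01,000-0-
  m6 ⊆ --0110,0001-0
  m8 ⊆ -01000,00-000
  m13 ⊆ -0-101 [E]
  m16 ⊆ 0-000-,0100-0
  m18 ⊆ 010-10,0100-0
  m21 ⊆ 0-0-01 [E]
  m22 ⊆ --0110,-1-110,010-10
  m27 ⊆ 011011 [E]
  m28 ⊆ -111-0 [E]
  m30 ⊆ -1-110,-111-0
  m38 ⊆ --0110,1--11-
  m39 ⊆ 1--11-,10-1-1
  m40 ⊆ -01000,1-1--0
  m42 ⊆ 1-1--0 [E]
  m44 ⊆ 1-1--0,1011--
  m45 ⊆ -0-101,10-1-1,1011--
  m46 ⊆ 1--11-,1-1--0,1011--
  m47 ⊆ 1--11-,10-1-1,1011--
  m52 ⊆ 11-1-0 [E]
  m55 ⊆ 1--11- [E]
  m56 ⊆ 1-1--0,11100-
  m57 ⊆ 11100- [E]
  m58 ⊆ 1-1--0 [E]
  m62 ⊆ -1-110,-111-0,1--11-,1-1--0,11-1-0
  m63 ⊆ 1--11- [E]
E = {-0-101, -111-0, 0-0-01, 0000-1, 011011, 1--11-, 1-1--0, 11-1-0, 11100-}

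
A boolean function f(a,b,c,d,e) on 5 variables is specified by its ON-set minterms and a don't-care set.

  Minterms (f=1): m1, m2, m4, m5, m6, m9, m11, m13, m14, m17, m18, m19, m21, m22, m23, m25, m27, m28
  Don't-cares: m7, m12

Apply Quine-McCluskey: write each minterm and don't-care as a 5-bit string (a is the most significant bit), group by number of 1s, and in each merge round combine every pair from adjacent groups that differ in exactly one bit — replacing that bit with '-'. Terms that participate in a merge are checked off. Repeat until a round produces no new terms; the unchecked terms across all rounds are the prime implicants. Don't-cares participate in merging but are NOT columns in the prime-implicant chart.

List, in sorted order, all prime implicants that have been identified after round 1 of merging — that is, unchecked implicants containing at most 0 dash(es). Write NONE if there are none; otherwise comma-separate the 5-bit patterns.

NONE

size-2^0 implicants → 00001(✓)  00010(✓)  00100(✓)  00101(✓)  00110(✓)  00111(✓)  01001(✓)  01011(✓)  01100(✓)  01101(✓)  01110(✓)  10001(✓)  10010(✓)  10011(✓)  10101(✓)  10110(✓)  10111(✓)  11001(✓)  11011(✓)  11100(✓)
size-2^1 implicants → -0001(✓)  -0010(✓)  -0101(✓)  -0110(✓)  -0111(✓)  -1001(✓)  -1011(✓)  -1100  0-001(✓)  0-100(✓)  0-101(✓)  0-110(✓)  00-01(✓)  00-10(✓)  001-0(✓)  001-1(✓)  0010-(✓)  0011-(✓)  01-01(✓)  010-1(✓)  011-0(✓)  0110-(✓)  1-001(✓)  1-011(✓)  10-01(✓)  10-10(✓)  10-11(✓)  100-1(✓)  1001-(✓)  101-1(✓)  1011-(✓)  110-1(✓)
size-2^2 implicants → --001  -0-01  -0-10  -01-1  -011-  -10-1  0--01  0-1-0  0-10-  001--  1-0-1  10--1  10-1-
Unchecked terms (primes): --001, -0-01, -0-10, -01-1, -011-, -10-1, -1100, 0--01, 0-1-0, 0-10-, 001--, 1-0-1, 10--1, 10-1-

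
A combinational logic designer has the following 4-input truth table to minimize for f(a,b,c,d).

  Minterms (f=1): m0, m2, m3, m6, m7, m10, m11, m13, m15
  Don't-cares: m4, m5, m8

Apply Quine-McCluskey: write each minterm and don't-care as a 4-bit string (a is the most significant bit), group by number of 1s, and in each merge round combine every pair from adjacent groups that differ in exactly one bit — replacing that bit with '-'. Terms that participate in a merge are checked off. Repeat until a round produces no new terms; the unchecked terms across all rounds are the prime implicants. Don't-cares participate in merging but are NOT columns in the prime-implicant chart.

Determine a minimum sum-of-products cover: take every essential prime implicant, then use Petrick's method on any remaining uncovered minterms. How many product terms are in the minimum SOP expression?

Round 0: 0000✓ 0010✓ 0011✓ 0100✓ 0101✓ 0110✓ 0111✓ 1000✓ 1010✓ 1011✓ 1101✓ 1111✓
Round 1: -000✓ -010✓ -011✓ -101✓ -111✓ 0-00✓ 0-10✓ 0-11✓ 00-0✓ 001-✓ 01-0✓ 01-1✓ 010-✓ 011-✓ 1-11✓ 10-0✓ 101-✓ 11-1✓
Round 2: --11 -0-0 -01- -1-1 0--0 0-1- 01--
PIs = {--11, -0-0, -01-, -1-1, 0--0, 0-1-, 01--}
Coverage chart:
  m0: -0-0,0--0
  m2: -0-0,-01-,0--0,0-1-
  m3: --11,-01-,0-1-
  m6: 0--0,0-1-,01--
  m7: --11,-1-1,0-1-,01--
  m10: -0-0,-01-
  m11: --11,-01-
  m13: -1-1 ←essential
  m15: --11,-1-1
Essential: -1-1
Petrick residual → -01-, 0--0
Min cover (3 terms): b'c + bd + a'd'

3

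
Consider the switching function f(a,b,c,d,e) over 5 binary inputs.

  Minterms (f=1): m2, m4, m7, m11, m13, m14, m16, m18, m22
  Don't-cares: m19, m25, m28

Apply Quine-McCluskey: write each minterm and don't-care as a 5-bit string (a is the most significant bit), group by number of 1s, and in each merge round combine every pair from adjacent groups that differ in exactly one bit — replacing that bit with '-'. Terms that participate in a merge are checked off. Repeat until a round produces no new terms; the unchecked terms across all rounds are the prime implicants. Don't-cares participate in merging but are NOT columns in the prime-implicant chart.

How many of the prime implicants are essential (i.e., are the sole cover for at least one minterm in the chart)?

8

[col 0] 00010*, 00100, 00111, 01011, 01101, 01110, 10000*, 10010*, 10011*, 10110*, 11001, 11100
[col 1] -0010, 10-10, 100-0, 1001-
Prime implicants: -0010, 00100, 00111, 01011, 01101, 01110, 10-10, 100-0, 1001-, 11001, 11100
PI chart (minterm → PIs covering it):
  2 | -0010  (sole → essential)
  4 | 00100  (sole → essential)
  7 | 00111  (sole → essential)
  11 | 01011  (sole → essential)
  13 | 01101  (sole → essential)
  14 | 01110  (sole → essential)
  16 | 100-0  (sole → essential)
  18 | -0010,10-10,100-0,1001-
  22 | 10-10  (sole → essential)
Essential prime implicants: -0010, 00100, 00111, 01011, 01101, 01110, 10-10, 100-0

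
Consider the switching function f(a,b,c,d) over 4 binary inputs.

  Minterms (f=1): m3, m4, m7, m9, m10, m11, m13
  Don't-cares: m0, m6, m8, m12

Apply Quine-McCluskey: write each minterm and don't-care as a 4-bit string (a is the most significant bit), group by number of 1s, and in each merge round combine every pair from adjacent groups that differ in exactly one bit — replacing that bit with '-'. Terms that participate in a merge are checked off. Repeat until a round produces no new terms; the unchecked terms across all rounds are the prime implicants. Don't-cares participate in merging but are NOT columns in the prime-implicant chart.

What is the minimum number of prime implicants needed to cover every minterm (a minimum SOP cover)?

4

Round 0: 0000✓ 0011✓ 0100✓ 0110✓ 0111✓ 1000✓ 1001✓ 1010✓ 1011✓ 1100✓ 1101✓
Round 1: -000✓ -011 -100✓ 0-00✓ 0-11 01-0 011- 1-00✓ 1-01✓ 10-0✓ 10-1✓ 100-✓ 101-✓ 110-✓
Round 2: --00 1-0- 10--
PIs = {--00, -011, 0-11, 01-0, 011-, 1-0-, 10--}
Coverage chart:
  m3: -011,0-11
  m4: --00,01-0
  m7: 0-11,011-
  m9: 1-0-,10--
  m10: 10-- ←essential
  m11: -011,10--
  m13: 1-0- ←essential
Essential: 1-0-, 10--
Petrick residual → --00, 0-11
Min cover (4 terms): c'd' + a'cd + ac' + ab'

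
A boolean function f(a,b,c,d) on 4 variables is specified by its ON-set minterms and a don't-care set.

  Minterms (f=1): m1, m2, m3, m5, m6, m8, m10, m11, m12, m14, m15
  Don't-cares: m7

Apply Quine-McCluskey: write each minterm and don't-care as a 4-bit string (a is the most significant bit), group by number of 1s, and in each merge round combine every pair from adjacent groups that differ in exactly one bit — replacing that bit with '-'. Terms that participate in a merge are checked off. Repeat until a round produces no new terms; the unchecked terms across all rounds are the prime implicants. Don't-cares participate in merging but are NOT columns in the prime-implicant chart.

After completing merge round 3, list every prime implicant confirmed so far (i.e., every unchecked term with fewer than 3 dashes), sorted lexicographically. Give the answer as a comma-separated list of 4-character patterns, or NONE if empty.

0--1, 1--0

Round 0: 0001✓ 0010✓ 0011✓ 0101✓ 0110✓ 0111✓ 1000✓ 1010✓ 1011✓ 1100✓ 1110✓ 1111✓
Round 1: -010✓ -011✓ -110✓ -111✓ 0-01✓ 0-10✓ 0-11✓ 00-1✓ 001-✓ 01-1✓ 011-✓ 1-00✓ 1-10✓ 1-11✓ 10-0✓ 101-✓ 11-0✓ 111-✓
Round 2: --10✓ --11✓ -01-✓ -11-✓ 0--1 0-1-✓ 1--0 1-1-✓
Round 3: --1-
PIs = {--1-, 0--1, 1--0}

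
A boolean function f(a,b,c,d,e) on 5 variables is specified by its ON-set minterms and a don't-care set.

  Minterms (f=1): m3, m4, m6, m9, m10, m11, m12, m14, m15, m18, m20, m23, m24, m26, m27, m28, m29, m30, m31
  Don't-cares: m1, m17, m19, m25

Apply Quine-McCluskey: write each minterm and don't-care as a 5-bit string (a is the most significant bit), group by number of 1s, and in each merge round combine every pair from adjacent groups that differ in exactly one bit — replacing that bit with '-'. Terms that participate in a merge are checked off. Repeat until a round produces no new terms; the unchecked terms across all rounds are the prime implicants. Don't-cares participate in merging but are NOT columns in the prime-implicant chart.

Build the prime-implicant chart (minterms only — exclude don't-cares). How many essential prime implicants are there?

7

[col 0] 00001*, 00011*, 00100*, 00110*, 01001*, 01010*, 01011*, 01100*, 01110*, 01111*, 10001*, 10010*, 10011*, 10100*, 10111*, 11000*, 11001*, 11010*, 11011*, 11100*, 11101*, 11110*, 11111*
[col 1] -0001*, -0011*, -0100*, -1001*, -1010*, -1011*, -1100*, -1110*, -1111*, 0-001*, 0-011*, 0-100*, 0-110*, 000-1*, 001-0*, 01-10*, 01-11*, 010-1*, 0101-*, 011-0*, 0111-*, 1-001*, 1-010*, 1-011*, 1-100*, 1-111*, 10-11*, 100-1*, 1001-*, 11-00*, 11-01*, 11-10*, 11-11*, 110-0*, 110-1*, 1100-*, 1101-*, 111-0*, 111-1*, 1110-*, 1111-*
[col 2] --001*, --011*, --100, -00-1*, -1-10*, -1-11*, -10-1*, -101-*, -11-0, -111-*, 0-0-1*, 0-1-0, 01-1-*, 1--11, 1-0-1*, 1-01-, 11--0*, 11--1*, 11-0-*, 11-1-*, 110--*, 111--*
[col 3] --0-1, -1-1-, 11---
Prime implicants: --0-1, --100, -1-1-, -11-0, 0-1-0, 1--11, 1-01-, 11---
PI chart (minterm → PIs covering it):
  3 | --0-1  (sole → essential)
  4 | --100,0-1-0
  6 | 0-1-0  (sole → essential)
  9 | --0-1  (sole → essential)
  10 | -1-1-  (sole → essential)
  11 | --0-1,-1-1-
  12 | --100,-11-0,0-1-0
  14 | -1-1-,-11-0,0-1-0
  15 | -1-1-  (sole → essential)
  18 | 1-01-  (sole → essential)
  20 | --100  (sole → essential)
  23 | 1--11  (sole → essential)
  24 | 11---  (sole → essential)
  26 | -1-1-,1-01-,11---
  27 | --0-1,-1-1-,1--11,1-01-,11---
  28 | --100,-11-0,11---
  29 | 11---  (sole → essential)
  30 | -1-1-,-11-0,11---
  31 | -1-1-,1--11,11---
Essential prime implicants: --0-1, --100, -1-1-, 0-1-0, 1--11, 1-01-, 11---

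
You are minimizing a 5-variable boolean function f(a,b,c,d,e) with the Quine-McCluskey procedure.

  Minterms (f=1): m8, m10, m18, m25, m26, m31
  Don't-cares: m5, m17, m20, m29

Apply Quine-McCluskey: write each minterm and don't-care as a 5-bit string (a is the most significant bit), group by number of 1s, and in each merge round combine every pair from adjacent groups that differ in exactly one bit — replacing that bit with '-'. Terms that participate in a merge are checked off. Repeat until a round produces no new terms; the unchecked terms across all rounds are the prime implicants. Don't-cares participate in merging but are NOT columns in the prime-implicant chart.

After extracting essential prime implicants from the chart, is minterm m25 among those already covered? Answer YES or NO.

Round 0: 00101 01000✓ 01010✓ 10001✓ 10010✓ 10100 11001✓ 11010✓ 11101✓ 11111✓
Round 1: -1010 010-0 1-001 1-010 11-01 111-1
PIs = {-1010, 00101, 010-0, 1-001, 1-010, 10100, 11-01, 111-1}
Coverage chart:
  m8: 010-0 ←essential
  m10: -1010,010-0
  m18: 1-010 ←essential
  m25: 1-001,11-01
  m26: -1010,1-010
  m31: 111-1 ←essential
Essential: 010-0, 1-010, 111-1

NO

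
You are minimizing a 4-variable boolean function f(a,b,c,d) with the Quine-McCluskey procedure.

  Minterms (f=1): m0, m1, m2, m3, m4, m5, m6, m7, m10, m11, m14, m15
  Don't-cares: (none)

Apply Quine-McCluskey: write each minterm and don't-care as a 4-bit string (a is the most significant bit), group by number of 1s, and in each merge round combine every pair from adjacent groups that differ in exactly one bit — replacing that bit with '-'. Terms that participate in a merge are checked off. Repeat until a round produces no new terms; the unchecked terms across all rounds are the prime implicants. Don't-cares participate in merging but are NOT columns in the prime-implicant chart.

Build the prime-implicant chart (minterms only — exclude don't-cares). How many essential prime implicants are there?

Round 0: 0000✓ 0001✓ 0010✓ 0011✓ 0100✓ 0101✓ 0110✓ 0111✓ 1010✓ 1011✓ 1110✓ 1111✓
Round 1: -010✓ -011✓ -110✓ -111✓ 0-00✓ 0-01✓ 0-10✓ 0-11✓ 00-0✓ 00-1✓ 000-✓ 001-✓ 01-0✓ 01-1✓ 010-✓ 011-✓ 1-10✓ 1-11✓ 101-✓ 111-✓
Round 2: --10✓ --11✓ -01-✓ -11-✓ 0--0✓ 0--1✓ 0-0-✓ 0-1-✓ 00--✓ 01--✓ 1-1-✓
Round 3: --1- 0---
PIs = {--1-, 0---}
Coverage chart:
  m0: 0--- ←essential
  m1: 0--- ←essential
  m2: --1-,0---
  m3: --1-,0---
  m4: 0--- ←essential
  m5: 0--- ←essential
  m6: --1-,0---
  m7: --1-,0---
  m10: --1- ←essential
  m11: --1- ←essential
  m14: --1- ←essential
  m15: --1- ←essential
Essential: --1-, 0---

2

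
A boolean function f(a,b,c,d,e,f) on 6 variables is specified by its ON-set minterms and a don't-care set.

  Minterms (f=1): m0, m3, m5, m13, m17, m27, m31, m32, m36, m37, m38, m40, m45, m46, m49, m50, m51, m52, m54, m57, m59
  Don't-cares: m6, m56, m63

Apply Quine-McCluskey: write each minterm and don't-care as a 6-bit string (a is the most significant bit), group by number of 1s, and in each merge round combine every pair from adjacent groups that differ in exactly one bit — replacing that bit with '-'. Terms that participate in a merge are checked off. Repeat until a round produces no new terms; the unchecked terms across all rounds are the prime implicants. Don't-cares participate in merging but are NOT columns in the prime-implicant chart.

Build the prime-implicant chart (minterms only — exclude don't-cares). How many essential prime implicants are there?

7

[col 0] 000000*, 000011, 000101*, 000110*, 001101*, 010001*, 011011*, 011111*, 100000*, 100100*, 100101*, 100110*, 101000*, 101101*, 101110*, 110001*, 110010*, 110011*, 110100*, 110110*, 111000*, 111001*, 111011*, 111111*
[col 1] -00000, -00101*, -00110, -01101*, -10001, -11011*, -11111*, 00-101*, 011-11*, 1-0100*, 1-0110*, 1-1000, 10-000, 10-101*, 10-110, 100-00, 1001-0*, 10010-, 11-001*, 11-011*, 110-10, 1100-1*, 11001-, 1101-0*, 111-11*, 1110-1*, 11100-
[col 2] -0-101, -11-11, 1-01-0, 11-0-1
Prime implicants: -0-101, -00000, -00110, -10001, -11-11, 000011, 1-01-0, 1-1000, 10-000, 10-110, 100-00, 10010-, 11-0-1, 110-10, 11001-, 11100-
PI chart (minterm → PIs covering it):
  0 | -00000  (sole → essential)
  3 | 000011  (sole → essential)
  5 | -0-101  (sole → essential)
  13 | -0-101  (sole → essential)
  17 | -10001  (sole → essential)
  27 | -11-11  (sole → essential)
  31 | -11-11  (sole → essential)
  32 | -00000,10-000,100-00
  36 | 1-01-0,100-00,10010-
  37 | -0-101,10010-
  38 | -00110,1-01-0,10-110
  40 | 1-1000,10-000
  45 | -0-101  (sole → essential)
  46 | 10-110  (sole → essential)
  49 | -10001,11-0-1
  50 | 110-10,11001-
  51 | 11-0-1,11001-
  52 | 1-01-0  (sole → essential)
  54 | 1-01-0,110-10
  57 | 11-0-1,11100-
  59 | -11-11,11-0-1
Essential prime implicants: -0-101, -00000, -10001, -11-11, 000011, 1-01-0, 10-110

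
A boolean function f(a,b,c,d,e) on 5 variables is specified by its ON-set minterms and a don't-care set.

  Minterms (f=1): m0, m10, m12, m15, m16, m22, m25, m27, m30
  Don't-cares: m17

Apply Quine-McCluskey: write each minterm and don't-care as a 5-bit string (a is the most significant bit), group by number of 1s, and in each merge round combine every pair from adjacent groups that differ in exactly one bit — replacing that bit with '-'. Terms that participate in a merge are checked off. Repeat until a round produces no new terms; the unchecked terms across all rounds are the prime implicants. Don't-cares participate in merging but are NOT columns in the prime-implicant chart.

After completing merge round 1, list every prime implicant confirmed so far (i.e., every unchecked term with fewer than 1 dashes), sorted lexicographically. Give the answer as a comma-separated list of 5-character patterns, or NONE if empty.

01010, 01100, 01111

size-2^0 implicants → 00000(✓)  01010  01100  01111  10000(✓)  10001(✓)  10110(✓)  11001(✓)  11011(✓)  11110(✓)
size-2^1 implicants → -0000  1-001  1-110  1000-  110-1
Unchecked terms (primes): -0000, 01010, 01100, 01111, 1-001, 1-110, 1000-, 110-1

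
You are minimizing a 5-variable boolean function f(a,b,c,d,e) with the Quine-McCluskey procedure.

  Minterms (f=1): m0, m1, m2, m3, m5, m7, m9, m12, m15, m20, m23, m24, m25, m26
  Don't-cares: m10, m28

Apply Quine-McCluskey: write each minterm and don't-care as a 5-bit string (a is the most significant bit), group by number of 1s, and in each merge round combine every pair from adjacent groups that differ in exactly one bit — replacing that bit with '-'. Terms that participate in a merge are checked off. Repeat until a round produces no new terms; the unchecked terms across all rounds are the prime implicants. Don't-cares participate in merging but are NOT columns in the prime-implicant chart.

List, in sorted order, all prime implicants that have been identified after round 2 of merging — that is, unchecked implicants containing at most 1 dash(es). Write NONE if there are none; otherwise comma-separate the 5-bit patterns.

Round 0: 00000✓ 00001✓ 00010✓ 00011✓ 00101✓ 00111✓ 01001✓ 01010✓ 01100✓ 01111✓ 10100✓ 10111✓ 11000✓ 11001✓ 11010✓ 11100✓
Round 1: -0111 -1001 -1010 -1100 0-001 0-010 0-111 00-01✓ 00-11✓ 000-0✓ 000-1✓ 0000-✓ 0001-✓ 001-1✓ 1-100 11-00 110-0 1100-
Round 2: 00--1 000--
PIs = {-0111, -1001, -1010, -1100, 0-001, 0-010, 0-111, 00--1, 000--, 1-100, 11-00, 110-0, 1100-}

-0111, -1001, -1010, -1100, 0-001, 0-010, 0-111, 1-100, 11-00, 110-0, 1100-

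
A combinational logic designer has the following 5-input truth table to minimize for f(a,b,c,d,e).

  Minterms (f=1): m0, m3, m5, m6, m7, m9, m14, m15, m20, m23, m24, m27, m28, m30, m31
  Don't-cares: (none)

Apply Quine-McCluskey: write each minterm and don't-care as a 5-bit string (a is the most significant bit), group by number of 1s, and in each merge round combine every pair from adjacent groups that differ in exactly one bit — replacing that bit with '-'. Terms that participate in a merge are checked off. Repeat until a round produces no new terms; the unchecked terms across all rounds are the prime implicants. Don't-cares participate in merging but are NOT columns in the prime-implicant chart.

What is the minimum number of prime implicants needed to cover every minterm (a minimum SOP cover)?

Round 0: 00000 00011✓ 00101✓ 00110✓ 00111✓ 01001 01110✓ 01111✓ 10100✓ 10111✓ 11000✓ 11011✓ 11100✓ 11110✓ 11111✓
Round 1: -0111✓ -1110✓ -1111✓ 0-110✓ 0-111✓ 00-11 001-1 0011-✓ 0111-✓ 1-100 1-111✓ 11-00 11-11 111-0 1111-✓
Round 2: --111 -111- 0-11-
PIs = {--111, -111-, 0-11-, 00-11, 00000, 001-1, 01001, 1-100, 11-00, 11-11, 111-0}
Coverage chart:
  m0: 00000 ←essential
  m3: 00-11 ←essential
  m5: 001-1 ←essential
  m6: 0-11- ←essential
  m7: --111,0-11-,00-11,001-1
  m9: 01001 ←essential
  m14: -111-,0-11-
  m15: --111,-111-,0-11-
  m20: 1-100 ←essential
  m23: --111 ←essential
  m24: 11-00 ←essential
  m27: 11-11 ←essential
  m28: 1-100,11-00,111-0
  m30: -111-,111-0
  m31: --111,-111-,11-11
Essential: --111, 0-11-, 00-11, 00000, 001-1, 01001, 1-100, 11-00, 11-11
Petrick residual → -111-
Min cover (10 terms): cde + bcd + a'cd + a'b'de + a'b'c'd'e' + a'b'ce + a'bc'd'e + acd'e' + abd'e' + abde

10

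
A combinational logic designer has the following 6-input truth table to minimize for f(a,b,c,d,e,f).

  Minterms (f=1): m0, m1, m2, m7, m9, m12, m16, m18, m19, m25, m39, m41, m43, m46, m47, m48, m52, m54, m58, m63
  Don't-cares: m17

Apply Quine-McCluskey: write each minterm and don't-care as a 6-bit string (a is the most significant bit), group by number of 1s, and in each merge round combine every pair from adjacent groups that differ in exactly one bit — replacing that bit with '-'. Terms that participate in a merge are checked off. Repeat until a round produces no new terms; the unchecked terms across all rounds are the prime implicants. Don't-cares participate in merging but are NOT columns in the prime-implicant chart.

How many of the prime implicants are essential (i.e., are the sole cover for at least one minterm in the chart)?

9

size-2^0 implicants → 000000(✓)  000001(✓)  000010(✓)  000111(✓)  001001(✓)  001100  010000(✓)  010001(✓)  010010(✓)  010011(✓)  011001(✓)  100111(✓)  101001(✓)  101011(✓)  101110(✓)  101111(✓)  110000(✓)  110100(✓)  110110(✓)  111010  111111(✓)
size-2^1 implicants → -00111  -01001  -10000  0-0000(✓)  0-0001(✓)  0-0010(✓)  0-1001(✓)  00-001(✓)  0000-0(✓)  00000-(✓)  01-001(✓)  0100-0(✓)  0100-1(✓)  01000-(✓)  01001-(✓)  1-1111  10-111  101-11  1010-1  10111-  110-00  1101-0
size-2^2 implicants → 0--001  0-00-0  0-000-  0100--
Unchecked terms (primes): -00111, -01001, -10000, 0--001, 0-00-0, 0-000-, 001100, 0100--, 1-1111, 10-111, 101-11, 1010-1, 10111-, 110-00, 1101-0, 111010
Minterm coverage:
  m0 ⊆ 0-00-0,0-000-
  m1 ⊆ 0--001,0-000-
  m2 ⊆ 0-00-0 [E]
  m7 ⊆ -00111 [E]
  m9 ⊆ -01001,0--001
  m12 ⊆ 001100 [E]
  m16 ⊆ -10000,0-00-0,0-000-,0100--
  m18 ⊆ 0-00-0,0100--
  m19 ⊆ 0100-- [E]
  m25 ⊆ 0--001 [E]
  m39 ⊆ -00111,10-111
  m41 ⊆ -01001,1010-1
  m43 ⊆ 101-11,1010-1
  m46 ⊆ 10111- [E]
  m47 ⊆ 1-1111,10-111,101-11,10111-
  m48 ⊆ -10000,110-00
  m52 ⊆ 110-00,1101-0
  m54 ⊆ 1101-0 [E]
  m58 ⊆ 111010 [E]
  m63 ⊆ 1-1111 [E]
E = {-00111, 0--001, 0-00-0, 001100, 0100--, 1-1111, 10111-, 1101-0, 111010}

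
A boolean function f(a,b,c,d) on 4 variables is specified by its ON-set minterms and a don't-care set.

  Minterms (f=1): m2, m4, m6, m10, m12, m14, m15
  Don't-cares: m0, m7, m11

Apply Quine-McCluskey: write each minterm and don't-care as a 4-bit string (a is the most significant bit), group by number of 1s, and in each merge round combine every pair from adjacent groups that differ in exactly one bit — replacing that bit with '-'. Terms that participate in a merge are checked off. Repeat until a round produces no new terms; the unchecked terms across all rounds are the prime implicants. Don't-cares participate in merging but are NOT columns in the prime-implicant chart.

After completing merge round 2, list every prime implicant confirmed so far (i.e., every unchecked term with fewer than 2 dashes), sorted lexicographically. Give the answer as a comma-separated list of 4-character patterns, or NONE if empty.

Round 0: 0000✓ 0010✓ 0100✓ 0110✓ 0111✓ 1010✓ 1011✓ 1100✓ 1110✓ 1111✓
Round 1: -010✓ -100✓ -110✓ -111✓ 0-00✓ 0-10✓ 00-0✓ 01-0✓ 011-✓ 1-10✓ 1-11✓ 101-✓ 11-0✓ 111-✓
Round 2: --10 -1-0 -11- 0--0 1-1-
PIs = {--10, -1-0, -11-, 0--0, 1-1-}

NONE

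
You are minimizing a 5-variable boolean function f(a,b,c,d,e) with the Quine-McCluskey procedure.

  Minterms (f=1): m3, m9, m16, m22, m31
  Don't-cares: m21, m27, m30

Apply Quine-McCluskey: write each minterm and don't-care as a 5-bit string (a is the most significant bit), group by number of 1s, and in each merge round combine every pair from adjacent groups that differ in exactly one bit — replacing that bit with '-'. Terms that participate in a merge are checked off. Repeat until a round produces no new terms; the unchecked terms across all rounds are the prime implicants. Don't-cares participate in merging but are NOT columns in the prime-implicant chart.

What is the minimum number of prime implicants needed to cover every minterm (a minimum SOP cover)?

5

[col 0] 00011, 01001, 10000, 10101, 10110*, 11011*, 11110*, 11111*
[col 1] 1-110, 11-11, 1111-
Prime implicants: 00011, 01001, 1-110, 10000, 10101, 11-11, 1111-
PI chart (minterm → PIs covering it):
  3 | 00011  (sole → essential)
  9 | 01001  (sole → essential)
  16 | 10000  (sole → essential)
  22 | 1-110  (sole → essential)
  31 | 11-11,1111-
Essential prime implicants: 00011, 01001, 1-110, 10000
Petrick residual → 11-11
Minimum SOP uses 5 PIs: a'b'c'de + a'bc'd'e + acde' + ab'c'd'e' + abde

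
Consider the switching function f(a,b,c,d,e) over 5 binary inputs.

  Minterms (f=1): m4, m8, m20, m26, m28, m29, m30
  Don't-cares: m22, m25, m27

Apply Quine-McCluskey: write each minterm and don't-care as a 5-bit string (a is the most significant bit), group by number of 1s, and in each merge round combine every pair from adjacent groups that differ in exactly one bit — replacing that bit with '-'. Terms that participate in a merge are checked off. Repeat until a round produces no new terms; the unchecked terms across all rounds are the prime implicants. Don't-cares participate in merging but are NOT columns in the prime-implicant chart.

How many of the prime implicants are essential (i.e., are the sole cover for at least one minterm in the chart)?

2

Round 0: 00100✓ 01000 10100✓ 10110✓ 11001✓ 11010✓ 11011✓ 11100✓ 11101✓ 11110✓
Round 1: -0100 1-100✓ 1-110✓ 101-0✓ 11-01 11-10 110-1 1101- 111-0✓ 1110-
Round 2: 1-1-0
PIs = {-0100, 01000, 1-1-0, 11-01, 11-10, 110-1, 1101-, 1110-}
Coverage chart:
  m4: -0100 ←essential
  m8: 01000 ←essential
  m20: -0100,1-1-0
  m26: 11-10,1101-
  m28: 1-1-0,1110-
  m29: 11-01,1110-
  m30: 1-1-0,11-10
Essential: -0100, 01000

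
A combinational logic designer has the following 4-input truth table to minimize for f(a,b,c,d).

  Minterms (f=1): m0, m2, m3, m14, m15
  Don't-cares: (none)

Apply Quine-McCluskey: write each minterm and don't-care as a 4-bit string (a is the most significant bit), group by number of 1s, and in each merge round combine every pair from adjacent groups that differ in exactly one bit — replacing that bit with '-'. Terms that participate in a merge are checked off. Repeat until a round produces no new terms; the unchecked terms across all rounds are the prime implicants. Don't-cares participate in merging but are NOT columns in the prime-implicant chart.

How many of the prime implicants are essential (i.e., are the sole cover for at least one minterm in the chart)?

size-2^0 implicants → 0000(✓)  0010(✓)  0011(✓)  1110(✓)  1111(✓)
size-2^1 implicants → 00-0  001-  111-
Unchecked terms (primes): 00-0, 001-, 111-
Minterm coverage:
  m0 ⊆ 00-0 [E]
  m2 ⊆ 00-0,001-
  m3 ⊆ 001- [E]
  m14 ⊆ 111- [E]
  m15 ⊆ 111- [E]
E = {00-0, 001-, 111-}

3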